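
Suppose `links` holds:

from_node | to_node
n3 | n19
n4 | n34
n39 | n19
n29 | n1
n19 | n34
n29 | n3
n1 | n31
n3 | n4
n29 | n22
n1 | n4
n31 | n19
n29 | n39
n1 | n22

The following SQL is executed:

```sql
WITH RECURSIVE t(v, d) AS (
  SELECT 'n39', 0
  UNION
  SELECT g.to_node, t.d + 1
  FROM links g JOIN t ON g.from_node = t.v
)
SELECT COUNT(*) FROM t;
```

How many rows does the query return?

Base: (n39, d=0).
Iteration 1: edges from {n39} -> (n19, d=1).
Iteration 2: edges from {n19} -> (n34, d=2).
Iteration 3: no outgoing edges from {n34}; recursion stops.
Total rows emitted: 3.

3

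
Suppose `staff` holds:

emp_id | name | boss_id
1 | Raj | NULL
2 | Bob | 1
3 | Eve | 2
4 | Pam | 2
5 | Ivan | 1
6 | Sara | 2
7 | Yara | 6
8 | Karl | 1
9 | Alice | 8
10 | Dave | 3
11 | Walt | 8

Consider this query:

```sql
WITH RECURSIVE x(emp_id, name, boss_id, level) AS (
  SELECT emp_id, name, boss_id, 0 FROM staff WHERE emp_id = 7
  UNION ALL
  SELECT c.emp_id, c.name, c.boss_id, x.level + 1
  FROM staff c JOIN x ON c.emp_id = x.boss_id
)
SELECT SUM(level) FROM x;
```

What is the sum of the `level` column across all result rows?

6

Base: emp_id=7 (Yara), boss_id=6, level 0.
Iteration 1: join on emp_id=6 -> Sara (id 6, boss_id=2, level 1).
Iteration 2: join on emp_id=2 -> Bob (id 2, boss_id=1, level 2).
Iteration 3: join on emp_id=1 -> Raj (id 1, boss_id=NULL, level 3).
Iteration 4: boss_id is NULL; no match; recursion stops.
SUM(level) = 0 + 1 + 2 + 3 = 6.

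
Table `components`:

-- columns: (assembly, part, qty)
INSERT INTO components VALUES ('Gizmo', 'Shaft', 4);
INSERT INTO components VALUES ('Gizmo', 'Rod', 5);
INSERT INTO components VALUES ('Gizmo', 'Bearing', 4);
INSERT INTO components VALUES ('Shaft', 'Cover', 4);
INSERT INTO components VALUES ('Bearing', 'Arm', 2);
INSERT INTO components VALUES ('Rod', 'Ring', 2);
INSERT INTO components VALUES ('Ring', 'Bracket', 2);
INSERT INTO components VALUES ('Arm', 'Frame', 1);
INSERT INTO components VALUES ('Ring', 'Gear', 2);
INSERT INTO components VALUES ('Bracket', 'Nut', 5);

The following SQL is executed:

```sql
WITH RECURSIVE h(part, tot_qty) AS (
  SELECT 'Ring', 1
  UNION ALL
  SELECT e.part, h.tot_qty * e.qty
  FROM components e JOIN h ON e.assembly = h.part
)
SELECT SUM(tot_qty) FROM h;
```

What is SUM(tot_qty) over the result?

Base: (Ring, tot_qty=1).
Iteration 1: components of {Ring} -> Bracket = 1*2 = 2, Gear = 1*2 = 2.
Iteration 2: components of {Bracket,Gear} -> Nut = 2*5 = 10.
Iteration 3: no further components; recursion stops.
SUM(tot_qty) = 1 + 2 + 2 + 10 = 15.

15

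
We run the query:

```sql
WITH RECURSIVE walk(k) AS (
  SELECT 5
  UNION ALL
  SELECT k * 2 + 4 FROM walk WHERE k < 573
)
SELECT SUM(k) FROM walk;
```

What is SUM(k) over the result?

Base: k=5.
Iteration 1: 5 < 573 holds -> k = 5 * 2 + 4 = 14.
Iteration 2: 14 < 573 holds -> k = 14 * 2 + 4 = 32.
Iteration 3: 32 < 573 holds -> k = 32 * 2 + 4 = 68.
Iteration 4: 68 < 573 holds -> k = 68 * 2 + 4 = 140.
Iteration 5: 140 < 573 holds -> k = 140 * 2 + 4 = 284.
Iteration 6: 284 < 573 holds -> k = 284 * 2 + 4 = 572.
Iteration 7: 572 < 573 holds -> k = 572 * 2 + 4 = 1148.
Iteration 8: 1148 < 573 fails; recursion stops.
SUM(k) = 5 + 14 + 32 + 68 + 140 + 284 + 572 + 1148 = 2263.

2263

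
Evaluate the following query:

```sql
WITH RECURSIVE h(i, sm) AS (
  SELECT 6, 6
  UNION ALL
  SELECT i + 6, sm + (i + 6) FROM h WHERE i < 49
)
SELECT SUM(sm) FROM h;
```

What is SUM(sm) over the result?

Base: i=6, sm=6.
Iteration 1: 6 < 49 holds -> i = 6 + 6 = 12, sm = 6 + 12 = 18.
Iteration 2: 12 < 49 holds -> i = 12 + 6 = 18, sm = 18 + 18 = 36.
Iteration 3: 18 < 49 holds -> i = 18 + 6 = 24, sm = 36 + 24 = 60.
Iteration 4: 24 < 49 holds -> i = 24 + 6 = 30, sm = 60 + 30 = 90.
Iteration 5: 30 < 49 holds -> i = 30 + 6 = 36, sm = 90 + 36 = 126.
Iteration 6: 36 < 49 holds -> i = 36 + 6 = 42, sm = 126 + 42 = 168.
Iteration 7: 42 < 49 holds -> i = 42 + 6 = 48, sm = 168 + 48 = 216.
Iteration 8: 48 < 49 holds -> i = 48 + 6 = 54, sm = 216 + 54 = 270.
Iteration 9: 54 < 49 fails; recursion stops.
SUM(sm) = 6 + 18 + 36 + 60 + 90 + 126 + 168 + 216 + 270 = 990.

990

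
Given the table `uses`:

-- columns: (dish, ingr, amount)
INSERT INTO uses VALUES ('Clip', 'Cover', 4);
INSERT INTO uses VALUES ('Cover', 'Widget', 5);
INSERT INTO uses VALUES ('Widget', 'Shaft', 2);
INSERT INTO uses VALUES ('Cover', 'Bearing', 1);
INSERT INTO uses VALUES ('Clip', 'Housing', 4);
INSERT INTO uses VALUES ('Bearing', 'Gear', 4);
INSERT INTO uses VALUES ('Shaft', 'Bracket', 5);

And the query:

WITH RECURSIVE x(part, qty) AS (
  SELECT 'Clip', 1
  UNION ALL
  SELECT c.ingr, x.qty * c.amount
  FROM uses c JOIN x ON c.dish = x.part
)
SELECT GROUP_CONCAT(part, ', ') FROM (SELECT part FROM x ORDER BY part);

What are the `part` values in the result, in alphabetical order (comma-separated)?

Bearing, Bracket, Clip, Cover, Gear, Housing, Shaft, Widget

Base: (Clip, qty=1).
Iteration 1: components of {Clip} -> Cover = 1*4 = 4, Housing = 1*4 = 4.
Iteration 2: components of {Cover,Housing} -> Bearing = 4*1 = 4, Widget = 4*5 = 20.
Iteration 3: components of {Bearing,Widget} -> Gear = 4*4 = 16, Shaft = 20*2 = 40.
Iteration 4: components of {Gear,Shaft} -> Bracket = 40*5 = 200.
Iteration 5: no further components; recursion stops.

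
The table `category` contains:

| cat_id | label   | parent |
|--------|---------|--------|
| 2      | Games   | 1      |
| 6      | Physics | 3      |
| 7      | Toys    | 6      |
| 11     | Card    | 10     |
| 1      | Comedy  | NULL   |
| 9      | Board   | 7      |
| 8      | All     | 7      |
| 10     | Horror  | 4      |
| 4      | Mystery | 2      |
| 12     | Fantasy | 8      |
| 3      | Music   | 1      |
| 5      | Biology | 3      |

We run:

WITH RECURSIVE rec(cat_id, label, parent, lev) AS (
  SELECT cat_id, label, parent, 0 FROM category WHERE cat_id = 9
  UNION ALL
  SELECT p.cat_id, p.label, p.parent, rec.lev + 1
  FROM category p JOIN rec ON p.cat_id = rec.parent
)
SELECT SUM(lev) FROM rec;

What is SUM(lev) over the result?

10

Base: cat_id=9 (Board), parent=7, lev 0.
Iteration 1: join on cat_id=7 -> Toys (id 7, parent=6, lev 1).
Iteration 2: join on cat_id=6 -> Physics (id 6, parent=3, lev 2).
Iteration 3: join on cat_id=3 -> Music (id 3, parent=1, lev 3).
Iteration 4: join on cat_id=1 -> Comedy (id 1, parent=NULL, lev 4).
Iteration 5: parent is NULL; no match; recursion stops.
SUM(lev) = 0 + 1 + 2 + 3 + 4 = 10.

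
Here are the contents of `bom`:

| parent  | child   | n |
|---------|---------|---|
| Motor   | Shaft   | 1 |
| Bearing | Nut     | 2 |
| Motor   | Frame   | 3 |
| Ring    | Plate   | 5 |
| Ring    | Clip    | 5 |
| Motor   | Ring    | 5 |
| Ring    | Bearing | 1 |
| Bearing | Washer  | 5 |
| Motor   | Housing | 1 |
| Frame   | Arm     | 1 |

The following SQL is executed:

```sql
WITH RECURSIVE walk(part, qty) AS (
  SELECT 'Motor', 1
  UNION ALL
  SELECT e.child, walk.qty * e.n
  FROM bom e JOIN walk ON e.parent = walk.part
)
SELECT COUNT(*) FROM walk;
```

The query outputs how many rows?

11

Base: (Motor, qty=1).
Iteration 1: components of {Motor} -> Frame = 1*3 = 3, Housing = 1*1 = 1, Ring = 1*5 = 5, Shaft = 1*1 = 1.
Iteration 2: components of {Frame,Housing,Ring,Shaft} -> Arm = 3*1 = 3, Bearing = 5*1 = 5, Clip = 5*5 = 25, Plate = 5*5 = 25.
Iteration 3: components of {Arm,Bearing,Clip,Plate} -> Nut = 5*2 = 10, Washer = 5*5 = 25.
Iteration 4: no further components; recursion stops.
Total rows emitted: 11.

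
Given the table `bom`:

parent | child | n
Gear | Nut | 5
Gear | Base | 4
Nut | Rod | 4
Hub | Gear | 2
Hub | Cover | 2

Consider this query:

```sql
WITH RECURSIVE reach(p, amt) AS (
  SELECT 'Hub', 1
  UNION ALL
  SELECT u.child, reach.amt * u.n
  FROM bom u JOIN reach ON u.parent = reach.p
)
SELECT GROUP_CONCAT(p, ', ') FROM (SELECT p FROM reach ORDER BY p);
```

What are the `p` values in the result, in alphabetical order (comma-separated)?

Base: (Hub, amt=1).
Iteration 1: components of {Hub} -> Cover = 1*2 = 2, Gear = 1*2 = 2.
Iteration 2: components of {Cover,Gear} -> Base = 2*4 = 8, Nut = 2*5 = 10.
Iteration 3: components of {Base,Nut} -> Rod = 10*4 = 40.
Iteration 4: no further components; recursion stops.

Base, Cover, Gear, Hub, Nut, Rod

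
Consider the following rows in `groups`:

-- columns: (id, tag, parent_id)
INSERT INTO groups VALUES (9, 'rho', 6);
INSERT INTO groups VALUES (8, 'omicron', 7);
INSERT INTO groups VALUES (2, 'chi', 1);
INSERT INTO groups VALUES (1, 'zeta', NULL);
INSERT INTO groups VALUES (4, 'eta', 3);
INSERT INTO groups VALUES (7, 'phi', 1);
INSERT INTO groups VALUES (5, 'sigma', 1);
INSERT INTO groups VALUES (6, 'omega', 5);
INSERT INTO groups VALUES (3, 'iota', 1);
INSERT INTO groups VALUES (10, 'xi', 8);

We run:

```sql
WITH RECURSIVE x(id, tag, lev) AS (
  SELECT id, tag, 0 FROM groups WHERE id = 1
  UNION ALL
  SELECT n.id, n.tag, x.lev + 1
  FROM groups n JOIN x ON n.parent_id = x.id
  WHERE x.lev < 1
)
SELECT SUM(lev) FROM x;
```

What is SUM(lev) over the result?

4

Base: id=1 (zeta) at lev 0.
Iteration 1: rows with parent_id in {1} -> chi (id 2, lev 1), iota (id 3, lev 1), sigma (id 5, lev 1), phi (id 7, lev 1).
Iteration 2: lev < 1 fails for all current rows; recursion stops.
SUM(lev) = 0 + 1 + 1 + 1 + 1 = 4.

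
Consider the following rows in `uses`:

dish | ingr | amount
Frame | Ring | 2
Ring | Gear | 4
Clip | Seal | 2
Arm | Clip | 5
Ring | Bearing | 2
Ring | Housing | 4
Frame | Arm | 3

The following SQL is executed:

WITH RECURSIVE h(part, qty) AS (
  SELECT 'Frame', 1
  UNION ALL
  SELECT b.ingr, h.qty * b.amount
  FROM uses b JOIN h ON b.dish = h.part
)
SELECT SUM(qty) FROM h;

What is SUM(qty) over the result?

71

Base: (Frame, qty=1).
Iteration 1: components of {Frame} -> Arm = 1*3 = 3, Ring = 1*2 = 2.
Iteration 2: components of {Arm,Ring} -> Bearing = 2*2 = 4, Clip = 3*5 = 15, Gear = 2*4 = 8, Housing = 2*4 = 8.
Iteration 3: components of {Bearing,Clip,Gear,Housing} -> Seal = 15*2 = 30.
Iteration 4: no further components; recursion stops.
SUM(qty) = 1 + 2 + 3 + 8 + 8 + 4 + 15 + 30 = 71.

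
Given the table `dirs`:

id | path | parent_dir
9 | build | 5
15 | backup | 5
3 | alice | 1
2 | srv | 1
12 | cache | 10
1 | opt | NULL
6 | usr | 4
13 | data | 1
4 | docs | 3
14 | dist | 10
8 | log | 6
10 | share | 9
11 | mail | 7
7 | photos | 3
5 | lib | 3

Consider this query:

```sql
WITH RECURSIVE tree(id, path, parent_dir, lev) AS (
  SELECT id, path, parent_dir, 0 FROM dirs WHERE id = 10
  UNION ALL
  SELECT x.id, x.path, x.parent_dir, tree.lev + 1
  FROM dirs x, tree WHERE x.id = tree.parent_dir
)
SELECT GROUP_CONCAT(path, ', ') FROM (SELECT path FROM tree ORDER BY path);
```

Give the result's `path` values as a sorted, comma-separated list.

Base: id=10 (share), parent_dir=9, lev 0.
Iteration 1: join on id=9 -> build (id 9, parent_dir=5, lev 1).
Iteration 2: join on id=5 -> lib (id 5, parent_dir=3, lev 2).
Iteration 3: join on id=3 -> alice (id 3, parent_dir=1, lev 3).
Iteration 4: join on id=1 -> opt (id 1, parent_dir=NULL, lev 4).
Iteration 5: parent_dir is NULL; no match; recursion stops.

alice, build, lib, opt, share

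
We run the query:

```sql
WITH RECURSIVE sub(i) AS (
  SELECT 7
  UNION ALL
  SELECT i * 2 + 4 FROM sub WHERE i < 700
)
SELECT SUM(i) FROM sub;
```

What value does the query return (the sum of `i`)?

1369

Base: i=7.
Iteration 1: 7 < 700 holds -> i = 7 * 2 + 4 = 18.
Iteration 2: 18 < 700 holds -> i = 18 * 2 + 4 = 40.
Iteration 3: 40 < 700 holds -> i = 40 * 2 + 4 = 84.
Iteration 4: 84 < 700 holds -> i = 84 * 2 + 4 = 172.
Iteration 5: 172 < 700 holds -> i = 172 * 2 + 4 = 348.
Iteration 6: 348 < 700 holds -> i = 348 * 2 + 4 = 700.
Iteration 7: 700 < 700 fails; recursion stops.
SUM(i) = 7 + 18 + 40 + 84 + 172 + 348 + 700 = 1369.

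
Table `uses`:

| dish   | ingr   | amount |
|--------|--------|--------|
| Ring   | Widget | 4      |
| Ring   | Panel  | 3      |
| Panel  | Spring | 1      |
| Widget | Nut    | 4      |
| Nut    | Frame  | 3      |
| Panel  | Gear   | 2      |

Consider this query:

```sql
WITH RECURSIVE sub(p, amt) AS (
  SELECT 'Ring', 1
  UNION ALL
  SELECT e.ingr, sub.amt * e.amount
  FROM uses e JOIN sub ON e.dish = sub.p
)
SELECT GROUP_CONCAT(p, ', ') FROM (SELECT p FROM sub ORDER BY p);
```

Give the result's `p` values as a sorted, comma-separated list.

Base: (Ring, amt=1).
Iteration 1: components of {Ring} -> Panel = 1*3 = 3, Widget = 1*4 = 4.
Iteration 2: components of {Panel,Widget} -> Gear = 3*2 = 6, Nut = 4*4 = 16, Spring = 3*1 = 3.
Iteration 3: components of {Gear,Nut,Spring} -> Frame = 16*3 = 48.
Iteration 4: no further components; recursion stops.

Frame, Gear, Nut, Panel, Ring, Spring, Widget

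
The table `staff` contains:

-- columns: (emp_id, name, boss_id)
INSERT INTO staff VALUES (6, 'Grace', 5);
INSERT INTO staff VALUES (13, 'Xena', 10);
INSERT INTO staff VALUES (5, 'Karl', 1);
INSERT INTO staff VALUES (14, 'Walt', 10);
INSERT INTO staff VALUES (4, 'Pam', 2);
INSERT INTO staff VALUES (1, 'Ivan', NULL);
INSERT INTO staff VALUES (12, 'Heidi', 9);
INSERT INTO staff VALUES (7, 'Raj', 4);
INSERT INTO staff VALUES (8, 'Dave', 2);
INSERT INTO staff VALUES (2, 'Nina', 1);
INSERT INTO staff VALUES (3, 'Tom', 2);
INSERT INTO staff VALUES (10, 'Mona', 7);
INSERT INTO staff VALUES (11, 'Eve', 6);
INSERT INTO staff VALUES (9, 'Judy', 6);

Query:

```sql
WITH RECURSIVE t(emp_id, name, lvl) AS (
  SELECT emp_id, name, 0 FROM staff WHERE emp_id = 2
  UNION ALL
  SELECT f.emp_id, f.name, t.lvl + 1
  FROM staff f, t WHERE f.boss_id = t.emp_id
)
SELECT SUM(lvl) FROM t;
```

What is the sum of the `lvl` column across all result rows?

Base: emp_id=2 (Nina) at lvl 0.
Iteration 1: rows with boss_id in {2} -> Tom (id 3, lvl 1), Pam (id 4, lvl 1), Dave (id 8, lvl 1).
Iteration 2: rows with boss_id in {3,4,8} -> Raj (id 7, lvl 2).
Iteration 3: rows with boss_id in {7} -> Mona (id 10, lvl 3).
Iteration 4: rows with boss_id in {10} -> Xena (id 13, lvl 4), Walt (id 14, lvl 4).
Iteration 5: no rows with boss_id in {13,14}; recursion stops.
SUM(lvl) = 0 + 1 + 1 + 1 + 2 + 3 + 4 + 4 = 16.

16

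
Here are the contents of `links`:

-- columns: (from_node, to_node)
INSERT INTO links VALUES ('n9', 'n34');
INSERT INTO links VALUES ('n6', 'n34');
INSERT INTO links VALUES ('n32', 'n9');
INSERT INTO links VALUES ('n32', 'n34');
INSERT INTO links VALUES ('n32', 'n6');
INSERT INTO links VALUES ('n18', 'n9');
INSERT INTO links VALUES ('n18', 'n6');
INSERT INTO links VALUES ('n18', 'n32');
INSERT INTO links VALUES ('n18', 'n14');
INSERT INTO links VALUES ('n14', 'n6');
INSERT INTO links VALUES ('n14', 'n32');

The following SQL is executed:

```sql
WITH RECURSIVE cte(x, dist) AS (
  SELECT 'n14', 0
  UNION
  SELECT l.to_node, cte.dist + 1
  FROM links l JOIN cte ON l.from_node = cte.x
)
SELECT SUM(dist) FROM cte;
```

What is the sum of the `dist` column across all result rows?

11

Base: (n14, dist=0).
Iteration 1: edges from {n14} -> (n32, dist=1), (n6, dist=1).
Iteration 2: edges from {n32,n6} -> (n34, dist=2), (n6, dist=2), (n9, dist=2). [UNION drops 1 duplicate row(s)]
Iteration 3: edges from {n34,n6,n9} -> (n34, dist=3). [UNION drops 1 duplicate row(s)]
Iteration 4: no outgoing edges from {n34}; recursion stops.
SUM(dist) = 0 + 1 + 1 + 2 + 2 + 2 + 3 = 11.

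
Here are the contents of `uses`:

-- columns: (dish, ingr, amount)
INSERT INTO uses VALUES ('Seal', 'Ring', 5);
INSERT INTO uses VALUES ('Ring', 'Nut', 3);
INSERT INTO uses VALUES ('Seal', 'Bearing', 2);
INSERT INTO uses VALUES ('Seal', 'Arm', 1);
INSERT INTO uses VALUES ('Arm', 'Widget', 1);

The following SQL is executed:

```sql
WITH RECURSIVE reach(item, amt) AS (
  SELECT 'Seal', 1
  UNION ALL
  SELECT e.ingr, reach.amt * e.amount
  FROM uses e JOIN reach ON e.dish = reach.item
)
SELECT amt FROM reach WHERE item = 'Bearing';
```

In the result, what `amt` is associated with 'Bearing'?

Base: (Seal, amt=1).
Iteration 1: components of {Seal} -> Arm = 1*1 = 1, Bearing = 1*2 = 2, Ring = 1*5 = 5.
Iteration 2: components of {Arm,Bearing,Ring} -> Nut = 5*3 = 15, Widget = 1*1 = 1.
Iteration 3: no further components; recursion stops.

2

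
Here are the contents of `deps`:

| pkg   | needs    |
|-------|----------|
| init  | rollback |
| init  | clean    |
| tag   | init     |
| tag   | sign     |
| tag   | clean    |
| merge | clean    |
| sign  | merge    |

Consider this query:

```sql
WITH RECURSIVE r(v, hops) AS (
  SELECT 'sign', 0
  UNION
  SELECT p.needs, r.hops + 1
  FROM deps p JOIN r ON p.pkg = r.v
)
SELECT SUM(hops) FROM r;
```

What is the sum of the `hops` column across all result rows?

Base: (sign, hops=0).
Iteration 1: edges from {sign} -> (merge, hops=1).
Iteration 2: edges from {merge} -> (clean, hops=2).
Iteration 3: no outgoing edges from {clean}; recursion stops.
SUM(hops) = 0 + 1 + 2 = 3.

3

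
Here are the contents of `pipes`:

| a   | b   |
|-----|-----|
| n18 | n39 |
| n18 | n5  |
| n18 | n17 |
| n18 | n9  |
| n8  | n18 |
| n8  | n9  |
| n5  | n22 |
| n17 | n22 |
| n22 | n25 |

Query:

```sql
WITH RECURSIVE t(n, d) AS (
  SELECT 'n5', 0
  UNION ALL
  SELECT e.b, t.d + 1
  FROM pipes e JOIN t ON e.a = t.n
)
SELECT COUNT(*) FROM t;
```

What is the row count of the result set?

3

Base: (n5, d=0).
Iteration 1: edges from {n5} -> (n22, d=1).
Iteration 2: edges from {n22} -> (n25, d=2).
Iteration 3: no outgoing edges from {n25}; recursion stops.
Total rows emitted: 3.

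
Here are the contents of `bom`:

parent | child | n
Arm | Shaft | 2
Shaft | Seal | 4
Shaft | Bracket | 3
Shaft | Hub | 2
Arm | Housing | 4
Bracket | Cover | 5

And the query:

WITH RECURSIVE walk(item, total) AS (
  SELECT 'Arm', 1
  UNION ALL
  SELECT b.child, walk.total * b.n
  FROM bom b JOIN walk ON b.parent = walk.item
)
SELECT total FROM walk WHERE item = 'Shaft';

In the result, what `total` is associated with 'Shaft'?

2

Base: (Arm, total=1).
Iteration 1: components of {Arm} -> Housing = 1*4 = 4, Shaft = 1*2 = 2.
Iteration 2: components of {Housing,Shaft} -> Bracket = 2*3 = 6, Hub = 2*2 = 4, Seal = 2*4 = 8.
Iteration 3: components of {Bracket,Hub,Seal} -> Cover = 6*5 = 30.
Iteration 4: no further components; recursion stops.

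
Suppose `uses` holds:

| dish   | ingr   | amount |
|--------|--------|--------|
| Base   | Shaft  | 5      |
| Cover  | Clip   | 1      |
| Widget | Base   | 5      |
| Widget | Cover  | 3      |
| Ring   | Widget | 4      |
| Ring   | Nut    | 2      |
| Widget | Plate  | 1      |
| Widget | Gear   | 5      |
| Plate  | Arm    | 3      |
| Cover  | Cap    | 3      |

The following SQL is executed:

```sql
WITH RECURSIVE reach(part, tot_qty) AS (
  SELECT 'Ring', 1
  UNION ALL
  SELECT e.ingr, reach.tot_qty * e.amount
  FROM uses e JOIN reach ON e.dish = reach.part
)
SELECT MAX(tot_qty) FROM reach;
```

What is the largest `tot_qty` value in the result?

Base: (Ring, tot_qty=1).
Iteration 1: components of {Ring} -> Nut = 1*2 = 2, Widget = 1*4 = 4.
Iteration 2: components of {Nut,Widget} -> Base = 4*5 = 20, Cover = 4*3 = 12, Gear = 4*5 = 20, Plate = 4*1 = 4.
Iteration 3: components of {Base,Cover,Gear,Plate} -> Arm = 4*3 = 12, Cap = 12*3 = 36, Clip = 12*1 = 12, Shaft = 20*5 = 100.
Iteration 4: no further components; recursion stops.
tot_qty values: 1, 4, 2, 20, 12, 4, 20, 100, 36, 12, 12; the maximum is 100.

100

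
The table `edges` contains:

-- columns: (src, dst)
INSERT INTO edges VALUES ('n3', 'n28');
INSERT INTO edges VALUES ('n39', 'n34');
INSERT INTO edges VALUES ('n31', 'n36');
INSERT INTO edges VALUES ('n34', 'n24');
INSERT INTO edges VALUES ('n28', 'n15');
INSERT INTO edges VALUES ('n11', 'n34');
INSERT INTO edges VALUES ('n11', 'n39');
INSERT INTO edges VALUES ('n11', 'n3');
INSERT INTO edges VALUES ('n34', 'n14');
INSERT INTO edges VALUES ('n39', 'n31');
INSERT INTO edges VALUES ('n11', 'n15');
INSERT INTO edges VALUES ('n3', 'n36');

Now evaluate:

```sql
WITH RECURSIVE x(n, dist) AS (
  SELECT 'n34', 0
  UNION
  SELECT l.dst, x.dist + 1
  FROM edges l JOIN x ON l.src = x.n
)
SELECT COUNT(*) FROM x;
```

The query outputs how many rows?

3

Base: (n34, dist=0).
Iteration 1: edges from {n34} -> (n14, dist=1), (n24, dist=1).
Iteration 2: no outgoing edges from {n14,n24}; recursion stops.
Total rows emitted: 3.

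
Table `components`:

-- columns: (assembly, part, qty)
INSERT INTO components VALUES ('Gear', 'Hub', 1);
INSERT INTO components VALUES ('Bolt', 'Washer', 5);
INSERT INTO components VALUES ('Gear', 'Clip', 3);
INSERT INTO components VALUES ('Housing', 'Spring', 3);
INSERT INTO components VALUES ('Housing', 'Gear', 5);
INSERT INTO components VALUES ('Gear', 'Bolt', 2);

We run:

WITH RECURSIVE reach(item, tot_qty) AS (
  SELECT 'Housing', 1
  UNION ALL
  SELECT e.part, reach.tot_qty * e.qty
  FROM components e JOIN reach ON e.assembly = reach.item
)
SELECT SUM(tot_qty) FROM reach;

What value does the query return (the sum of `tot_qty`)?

Base: (Housing, tot_qty=1).
Iteration 1: components of {Housing} -> Gear = 1*5 = 5, Spring = 1*3 = 3.
Iteration 2: components of {Gear,Spring} -> Bolt = 5*2 = 10, Clip = 5*3 = 15, Hub = 5*1 = 5.
Iteration 3: components of {Bolt,Clip,Hub} -> Washer = 10*5 = 50.
Iteration 4: no further components; recursion stops.
SUM(tot_qty) = 1 + 3 + 5 + 10 + 15 + 5 + 50 = 89.

89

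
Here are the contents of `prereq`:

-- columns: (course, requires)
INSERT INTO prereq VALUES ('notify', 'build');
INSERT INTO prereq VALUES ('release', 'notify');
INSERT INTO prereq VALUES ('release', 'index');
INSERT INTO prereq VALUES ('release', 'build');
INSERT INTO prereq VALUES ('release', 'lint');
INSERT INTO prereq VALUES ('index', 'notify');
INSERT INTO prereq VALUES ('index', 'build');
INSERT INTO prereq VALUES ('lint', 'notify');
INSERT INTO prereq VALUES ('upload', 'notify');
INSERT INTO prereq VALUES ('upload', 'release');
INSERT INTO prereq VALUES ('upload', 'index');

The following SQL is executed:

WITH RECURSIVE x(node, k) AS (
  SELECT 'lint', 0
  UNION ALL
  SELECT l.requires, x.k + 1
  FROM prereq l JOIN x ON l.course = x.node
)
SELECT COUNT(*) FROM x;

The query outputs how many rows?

3

Base: (lint, k=0).
Iteration 1: edges from {lint} -> (notify, k=1).
Iteration 2: edges from {notify} -> (build, k=2).
Iteration 3: no outgoing edges from {build}; recursion stops.
Total rows emitted: 3.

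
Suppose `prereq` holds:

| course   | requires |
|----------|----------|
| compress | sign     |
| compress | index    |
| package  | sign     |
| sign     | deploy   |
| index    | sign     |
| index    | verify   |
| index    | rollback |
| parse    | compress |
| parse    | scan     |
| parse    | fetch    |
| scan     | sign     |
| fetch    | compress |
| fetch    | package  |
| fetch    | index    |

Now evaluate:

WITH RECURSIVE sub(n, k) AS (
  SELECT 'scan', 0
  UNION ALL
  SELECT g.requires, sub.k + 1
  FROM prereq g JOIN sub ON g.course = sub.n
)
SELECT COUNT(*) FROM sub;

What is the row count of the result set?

3

Base: (scan, k=0).
Iteration 1: edges from {scan} -> (sign, k=1).
Iteration 2: edges from {sign} -> (deploy, k=2).
Iteration 3: no outgoing edges from {deploy}; recursion stops.
Total rows emitted: 3.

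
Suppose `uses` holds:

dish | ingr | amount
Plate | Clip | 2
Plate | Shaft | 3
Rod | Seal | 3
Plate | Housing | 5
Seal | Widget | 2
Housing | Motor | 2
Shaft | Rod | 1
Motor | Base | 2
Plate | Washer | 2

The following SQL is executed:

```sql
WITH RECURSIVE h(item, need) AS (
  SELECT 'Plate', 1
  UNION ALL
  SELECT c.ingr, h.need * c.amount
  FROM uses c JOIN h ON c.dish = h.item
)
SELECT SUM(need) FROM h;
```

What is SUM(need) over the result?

Base: (Plate, need=1).
Iteration 1: components of {Plate} -> Clip = 1*2 = 2, Housing = 1*5 = 5, Shaft = 1*3 = 3, Washer = 1*2 = 2.
Iteration 2: components of {Clip,Housing,Shaft,Washer} -> Motor = 5*2 = 10, Rod = 3*1 = 3.
Iteration 3: components of {Motor,Rod} -> Base = 10*2 = 20, Seal = 3*3 = 9.
Iteration 4: components of {Base,Seal} -> Widget = 9*2 = 18.
Iteration 5: no further components; recursion stops.
SUM(need) = 1 + 2 + 3 + 2 + 5 + 3 + 10 + 9 + 20 + 18 = 73.

73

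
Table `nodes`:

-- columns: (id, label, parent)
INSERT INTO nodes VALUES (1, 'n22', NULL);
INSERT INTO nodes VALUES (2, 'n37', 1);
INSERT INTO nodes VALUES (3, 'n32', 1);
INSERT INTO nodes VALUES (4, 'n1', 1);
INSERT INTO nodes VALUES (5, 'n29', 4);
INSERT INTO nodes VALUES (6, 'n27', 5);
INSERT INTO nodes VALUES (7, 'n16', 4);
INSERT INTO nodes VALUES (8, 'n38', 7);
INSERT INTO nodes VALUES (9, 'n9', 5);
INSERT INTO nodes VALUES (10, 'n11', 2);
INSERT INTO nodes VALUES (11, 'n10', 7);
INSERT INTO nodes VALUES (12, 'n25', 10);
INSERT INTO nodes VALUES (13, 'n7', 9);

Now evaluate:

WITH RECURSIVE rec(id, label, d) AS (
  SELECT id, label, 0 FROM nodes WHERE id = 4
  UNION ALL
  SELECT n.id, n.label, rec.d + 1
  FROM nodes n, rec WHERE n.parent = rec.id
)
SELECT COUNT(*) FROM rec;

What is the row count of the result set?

Base: id=4 (n1) at d 0.
Iteration 1: rows with parent in {4} -> n29 (id 5, d 1), n16 (id 7, d 1).
Iteration 2: rows with parent in {5,7} -> n27 (id 6, d 2), n38 (id 8, d 2), n9 (id 9, d 2), n10 (id 11, d 2).
Iteration 3: rows with parent in {6,8,9,11} -> n7 (id 13, d 3).
Iteration 4: no rows with parent in {13}; recursion stops.
Total rows emitted: 8.

8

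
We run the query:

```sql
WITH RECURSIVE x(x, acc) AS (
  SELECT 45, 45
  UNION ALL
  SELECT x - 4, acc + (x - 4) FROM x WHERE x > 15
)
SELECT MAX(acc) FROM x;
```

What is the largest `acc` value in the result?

261

Base: x=45, acc=45.
Iteration 1: 45 > 15 holds -> x = 45 - 4 = 41, acc = 45 + 41 = 86.
Iteration 2: 41 > 15 holds -> x = 41 - 4 = 37, acc = 86 + 37 = 123.
Iteration 3: 37 > 15 holds -> x = 37 - 4 = 33, acc = 123 + 33 = 156.
Iteration 4: 33 > 15 holds -> x = 33 - 4 = 29, acc = 156 + 29 = 185.
Iteration 5: 29 > 15 holds -> x = 29 - 4 = 25, acc = 185 + 25 = 210.
Iteration 6: 25 > 15 holds -> x = 25 - 4 = 21, acc = 210 + 21 = 231.
Iteration 7: 21 > 15 holds -> x = 21 - 4 = 17, acc = 231 + 17 = 248.
Iteration 8: 17 > 15 holds -> x = 17 - 4 = 13, acc = 248 + 13 = 261.
Iteration 9: 13 > 15 fails; recursion stops.
acc values: 45, 86, 123, 156, 185, 210, 231, 248, 261; the maximum is 261.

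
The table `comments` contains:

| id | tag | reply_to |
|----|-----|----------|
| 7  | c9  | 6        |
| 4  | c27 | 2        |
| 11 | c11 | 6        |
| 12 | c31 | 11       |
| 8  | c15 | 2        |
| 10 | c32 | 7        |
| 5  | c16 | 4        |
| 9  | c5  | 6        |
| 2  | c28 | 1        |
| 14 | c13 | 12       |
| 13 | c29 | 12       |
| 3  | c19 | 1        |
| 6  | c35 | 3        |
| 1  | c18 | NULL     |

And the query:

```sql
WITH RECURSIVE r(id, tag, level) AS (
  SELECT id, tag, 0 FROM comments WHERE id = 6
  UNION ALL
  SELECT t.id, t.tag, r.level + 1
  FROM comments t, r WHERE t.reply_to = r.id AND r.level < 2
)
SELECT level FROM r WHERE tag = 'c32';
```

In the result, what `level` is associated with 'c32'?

2

Base: id=6 (c35) at level 0.
Iteration 1: rows with reply_to in {6} -> c9 (id 7, level 1), c5 (id 9, level 1), c11 (id 11, level 1).
Iteration 2: rows with reply_to in {7,9,11} -> c32 (id 10, level 2), c31 (id 12, level 2).
Iteration 3: level < 2 fails for all current rows; recursion stops.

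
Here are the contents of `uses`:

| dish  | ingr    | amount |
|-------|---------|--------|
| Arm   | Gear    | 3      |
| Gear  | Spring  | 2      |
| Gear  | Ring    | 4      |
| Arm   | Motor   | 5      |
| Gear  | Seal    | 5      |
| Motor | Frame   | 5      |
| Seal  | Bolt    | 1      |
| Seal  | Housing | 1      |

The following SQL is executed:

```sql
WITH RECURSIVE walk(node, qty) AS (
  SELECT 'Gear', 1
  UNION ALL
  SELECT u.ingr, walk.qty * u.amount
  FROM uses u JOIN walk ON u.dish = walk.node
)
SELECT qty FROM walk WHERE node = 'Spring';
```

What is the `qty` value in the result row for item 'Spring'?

Base: (Gear, qty=1).
Iteration 1: components of {Gear} -> Ring = 1*4 = 4, Seal = 1*5 = 5, Spring = 1*2 = 2.
Iteration 2: components of {Ring,Seal,Spring} -> Bolt = 5*1 = 5, Housing = 5*1 = 5.
Iteration 3: no further components; recursion stops.

2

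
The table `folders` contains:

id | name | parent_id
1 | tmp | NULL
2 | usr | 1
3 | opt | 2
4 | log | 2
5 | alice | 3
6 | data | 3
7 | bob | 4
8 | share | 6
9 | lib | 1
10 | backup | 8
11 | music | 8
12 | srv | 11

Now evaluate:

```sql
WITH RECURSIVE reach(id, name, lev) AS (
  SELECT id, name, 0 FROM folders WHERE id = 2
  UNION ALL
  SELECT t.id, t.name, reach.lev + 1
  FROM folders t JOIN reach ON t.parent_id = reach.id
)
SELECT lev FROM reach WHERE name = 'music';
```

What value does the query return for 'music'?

4

Base: id=2 (usr) at lev 0.
Iteration 1: rows with parent_id in {2} -> opt (id 3, lev 1), log (id 4, lev 1).
Iteration 2: rows with parent_id in {3,4} -> alice (id 5, lev 2), data (id 6, lev 2), bob (id 7, lev 2).
Iteration 3: rows with parent_id in {5,6,7} -> share (id 8, lev 3).
Iteration 4: rows with parent_id in {8} -> backup (id 10, lev 4), music (id 11, lev 4).
Iteration 5: rows with parent_id in {10,11} -> srv (id 12, lev 5).
Iteration 6: no rows with parent_id in {12}; recursion stops.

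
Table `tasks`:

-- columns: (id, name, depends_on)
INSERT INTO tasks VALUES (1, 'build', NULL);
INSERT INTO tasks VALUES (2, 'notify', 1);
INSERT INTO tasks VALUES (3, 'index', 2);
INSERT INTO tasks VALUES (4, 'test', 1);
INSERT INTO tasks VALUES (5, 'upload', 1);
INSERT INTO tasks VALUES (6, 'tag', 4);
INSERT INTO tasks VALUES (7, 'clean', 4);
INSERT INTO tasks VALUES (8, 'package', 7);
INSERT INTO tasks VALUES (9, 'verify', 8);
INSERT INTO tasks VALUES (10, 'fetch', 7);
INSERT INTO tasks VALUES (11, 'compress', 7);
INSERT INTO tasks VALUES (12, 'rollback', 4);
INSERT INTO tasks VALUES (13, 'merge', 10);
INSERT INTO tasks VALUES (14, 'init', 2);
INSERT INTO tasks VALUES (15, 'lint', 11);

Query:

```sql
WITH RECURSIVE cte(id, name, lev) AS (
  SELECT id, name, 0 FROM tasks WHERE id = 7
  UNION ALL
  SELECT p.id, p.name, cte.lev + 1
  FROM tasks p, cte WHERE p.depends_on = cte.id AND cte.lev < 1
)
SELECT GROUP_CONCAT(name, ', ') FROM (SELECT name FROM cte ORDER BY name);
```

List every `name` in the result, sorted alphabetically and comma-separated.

clean, compress, fetch, package

Base: id=7 (clean) at lev 0.
Iteration 1: rows with depends_on in {7} -> package (id 8, lev 1), fetch (id 10, lev 1), compress (id 11, lev 1).
Iteration 2: lev < 1 fails for all current rows; recursion stops.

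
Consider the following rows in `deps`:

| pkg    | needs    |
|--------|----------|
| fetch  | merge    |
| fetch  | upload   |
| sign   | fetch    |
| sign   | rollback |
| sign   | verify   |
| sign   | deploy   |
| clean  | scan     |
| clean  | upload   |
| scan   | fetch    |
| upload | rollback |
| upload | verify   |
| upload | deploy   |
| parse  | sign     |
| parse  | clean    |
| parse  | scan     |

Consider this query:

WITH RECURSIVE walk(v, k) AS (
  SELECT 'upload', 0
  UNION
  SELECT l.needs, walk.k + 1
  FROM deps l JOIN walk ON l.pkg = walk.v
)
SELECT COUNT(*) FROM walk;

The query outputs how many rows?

4

Base: (upload, k=0).
Iteration 1: edges from {upload} -> (deploy, k=1), (rollback, k=1), (verify, k=1).
Iteration 2: no outgoing edges from {deploy,rollback,verify}; recursion stops.
Total rows emitted: 4.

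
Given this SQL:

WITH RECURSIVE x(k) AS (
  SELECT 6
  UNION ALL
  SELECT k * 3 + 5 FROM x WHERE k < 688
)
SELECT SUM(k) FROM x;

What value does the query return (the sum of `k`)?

3079

Base: k=6.
Iteration 1: 6 < 688 holds -> k = 6 * 3 + 5 = 23.
Iteration 2: 23 < 688 holds -> k = 23 * 3 + 5 = 74.
Iteration 3: 74 < 688 holds -> k = 74 * 3 + 5 = 227.
Iteration 4: 227 < 688 holds -> k = 227 * 3 + 5 = 686.
Iteration 5: 686 < 688 holds -> k = 686 * 3 + 5 = 2063.
Iteration 6: 2063 < 688 fails; recursion stops.
SUM(k) = 6 + 23 + 74 + 227 + 686 + 2063 = 3079.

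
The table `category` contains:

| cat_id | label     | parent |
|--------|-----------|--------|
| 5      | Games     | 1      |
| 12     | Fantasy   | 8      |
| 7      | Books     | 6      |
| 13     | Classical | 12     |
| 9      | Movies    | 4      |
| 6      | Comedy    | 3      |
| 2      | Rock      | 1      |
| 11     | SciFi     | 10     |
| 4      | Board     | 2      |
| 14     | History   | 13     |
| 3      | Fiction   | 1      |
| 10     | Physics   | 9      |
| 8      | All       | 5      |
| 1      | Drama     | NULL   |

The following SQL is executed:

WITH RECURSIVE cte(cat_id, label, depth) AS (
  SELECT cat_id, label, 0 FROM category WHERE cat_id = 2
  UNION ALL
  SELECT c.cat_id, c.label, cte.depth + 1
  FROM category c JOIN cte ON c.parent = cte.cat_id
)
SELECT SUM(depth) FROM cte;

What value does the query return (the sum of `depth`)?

10

Base: cat_id=2 (Rock) at depth 0.
Iteration 1: rows with parent in {2} -> Board (id 4, depth 1).
Iteration 2: rows with parent in {4} -> Movies (id 9, depth 2).
Iteration 3: rows with parent in {9} -> Physics (id 10, depth 3).
Iteration 4: rows with parent in {10} -> SciFi (id 11, depth 4).
Iteration 5: no rows with parent in {11}; recursion stops.
SUM(depth) = 0 + 1 + 2 + 3 + 4 = 10.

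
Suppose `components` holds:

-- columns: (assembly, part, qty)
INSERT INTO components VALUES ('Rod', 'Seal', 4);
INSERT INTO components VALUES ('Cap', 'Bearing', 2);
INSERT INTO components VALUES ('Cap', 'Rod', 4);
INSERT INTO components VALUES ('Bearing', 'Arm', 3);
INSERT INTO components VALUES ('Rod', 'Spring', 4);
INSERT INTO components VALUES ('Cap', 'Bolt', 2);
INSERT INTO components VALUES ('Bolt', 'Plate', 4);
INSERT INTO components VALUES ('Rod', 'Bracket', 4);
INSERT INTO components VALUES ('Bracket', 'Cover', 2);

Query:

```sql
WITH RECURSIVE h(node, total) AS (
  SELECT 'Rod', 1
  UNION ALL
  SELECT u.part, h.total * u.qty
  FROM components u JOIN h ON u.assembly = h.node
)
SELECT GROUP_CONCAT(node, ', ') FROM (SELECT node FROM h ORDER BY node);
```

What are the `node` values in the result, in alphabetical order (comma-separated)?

Bracket, Cover, Rod, Seal, Spring

Base: (Rod, total=1).
Iteration 1: components of {Rod} -> Bracket = 1*4 = 4, Seal = 1*4 = 4, Spring = 1*4 = 4.
Iteration 2: components of {Bracket,Seal,Spring} -> Cover = 4*2 = 8.
Iteration 3: no further components; recursion stops.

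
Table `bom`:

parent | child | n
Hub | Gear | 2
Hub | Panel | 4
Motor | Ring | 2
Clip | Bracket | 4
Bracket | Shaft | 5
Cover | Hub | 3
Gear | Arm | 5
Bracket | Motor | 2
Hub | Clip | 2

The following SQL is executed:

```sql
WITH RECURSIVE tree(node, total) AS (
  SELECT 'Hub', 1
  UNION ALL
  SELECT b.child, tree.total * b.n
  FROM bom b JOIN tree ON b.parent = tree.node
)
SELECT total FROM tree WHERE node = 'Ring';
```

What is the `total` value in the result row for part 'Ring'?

Base: (Hub, total=1).
Iteration 1: components of {Hub} -> Clip = 1*2 = 2, Gear = 1*2 = 2, Panel = 1*4 = 4.
Iteration 2: components of {Clip,Gear,Panel} -> Arm = 2*5 = 10, Bracket = 2*4 = 8.
Iteration 3: components of {Arm,Bracket} -> Motor = 8*2 = 16, Shaft = 8*5 = 40.
Iteration 4: components of {Motor,Shaft} -> Ring = 16*2 = 32.
Iteration 5: no further components; recursion stops.

32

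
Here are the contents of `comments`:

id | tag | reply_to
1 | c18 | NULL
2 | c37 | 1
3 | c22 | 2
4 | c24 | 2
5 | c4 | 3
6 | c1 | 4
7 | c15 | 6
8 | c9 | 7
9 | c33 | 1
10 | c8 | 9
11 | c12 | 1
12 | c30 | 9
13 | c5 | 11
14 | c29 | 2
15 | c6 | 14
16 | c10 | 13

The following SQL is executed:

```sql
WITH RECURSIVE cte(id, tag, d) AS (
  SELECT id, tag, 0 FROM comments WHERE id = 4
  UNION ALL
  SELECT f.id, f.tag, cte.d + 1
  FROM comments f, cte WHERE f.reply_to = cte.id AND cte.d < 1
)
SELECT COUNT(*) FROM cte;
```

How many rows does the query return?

Base: id=4 (c24) at d 0.
Iteration 1: rows with reply_to in {4} -> c1 (id 6, d 1).
Iteration 2: d < 1 fails for all current rows; recursion stops.
Total rows emitted: 2.

2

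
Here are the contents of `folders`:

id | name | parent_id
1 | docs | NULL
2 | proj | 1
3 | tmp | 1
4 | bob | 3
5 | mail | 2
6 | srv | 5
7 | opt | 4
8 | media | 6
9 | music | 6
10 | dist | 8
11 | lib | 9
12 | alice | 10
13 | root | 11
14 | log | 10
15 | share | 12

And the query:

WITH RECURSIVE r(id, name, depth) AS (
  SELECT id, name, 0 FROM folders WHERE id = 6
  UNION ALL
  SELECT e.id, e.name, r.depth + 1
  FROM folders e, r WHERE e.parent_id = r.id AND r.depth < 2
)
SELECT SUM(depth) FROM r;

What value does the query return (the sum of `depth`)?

Base: id=6 (srv) at depth 0.
Iteration 1: rows with parent_id in {6} -> media (id 8, depth 1), music (id 9, depth 1).
Iteration 2: rows with parent_id in {8,9} -> dist (id 10, depth 2), lib (id 11, depth 2).
Iteration 3: depth < 2 fails for all current rows; recursion stops.
SUM(depth) = 0 + 1 + 1 + 2 + 2 = 6.

6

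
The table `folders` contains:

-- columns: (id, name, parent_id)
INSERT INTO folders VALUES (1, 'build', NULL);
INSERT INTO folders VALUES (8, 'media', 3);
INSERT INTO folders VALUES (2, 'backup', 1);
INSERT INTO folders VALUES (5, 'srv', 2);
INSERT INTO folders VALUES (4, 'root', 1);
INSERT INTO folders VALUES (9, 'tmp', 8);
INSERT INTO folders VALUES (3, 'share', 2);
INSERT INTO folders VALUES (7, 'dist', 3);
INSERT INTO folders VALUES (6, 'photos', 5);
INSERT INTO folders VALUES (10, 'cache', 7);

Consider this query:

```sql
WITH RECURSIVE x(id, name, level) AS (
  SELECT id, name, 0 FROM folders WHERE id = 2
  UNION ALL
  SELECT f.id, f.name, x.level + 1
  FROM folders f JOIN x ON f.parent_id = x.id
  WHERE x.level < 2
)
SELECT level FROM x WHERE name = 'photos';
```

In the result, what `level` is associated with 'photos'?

2

Base: id=2 (backup) at level 0.
Iteration 1: rows with parent_id in {2} -> share (id 3, level 1), srv (id 5, level 1).
Iteration 2: rows with parent_id in {3,5} -> photos (id 6, level 2), dist (id 7, level 2), media (id 8, level 2).
Iteration 3: level < 2 fails for all current rows; recursion stops.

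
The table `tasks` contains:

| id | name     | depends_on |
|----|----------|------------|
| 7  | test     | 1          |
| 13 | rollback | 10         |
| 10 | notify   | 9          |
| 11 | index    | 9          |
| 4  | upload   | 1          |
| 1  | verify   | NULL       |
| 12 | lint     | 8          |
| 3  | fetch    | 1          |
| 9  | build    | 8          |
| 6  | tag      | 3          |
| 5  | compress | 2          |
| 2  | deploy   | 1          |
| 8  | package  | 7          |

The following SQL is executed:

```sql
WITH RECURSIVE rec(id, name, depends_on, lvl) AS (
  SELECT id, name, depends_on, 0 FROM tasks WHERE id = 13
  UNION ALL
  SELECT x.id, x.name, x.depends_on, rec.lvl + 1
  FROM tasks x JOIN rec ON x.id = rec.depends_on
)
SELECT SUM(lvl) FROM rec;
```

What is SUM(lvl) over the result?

Base: id=13 (rollback), depends_on=10, lvl 0.
Iteration 1: join on id=10 -> notify (id 10, depends_on=9, lvl 1).
Iteration 2: join on id=9 -> build (id 9, depends_on=8, lvl 2).
Iteration 3: join on id=8 -> package (id 8, depends_on=7, lvl 3).
Iteration 4: join on id=7 -> test (id 7, depends_on=1, lvl 4).
Iteration 5: join on id=1 -> verify (id 1, depends_on=NULL, lvl 5).
Iteration 6: depends_on is NULL; no match; recursion stops.
SUM(lvl) = 0 + 1 + 2 + 3 + 4 + 5 = 15.

15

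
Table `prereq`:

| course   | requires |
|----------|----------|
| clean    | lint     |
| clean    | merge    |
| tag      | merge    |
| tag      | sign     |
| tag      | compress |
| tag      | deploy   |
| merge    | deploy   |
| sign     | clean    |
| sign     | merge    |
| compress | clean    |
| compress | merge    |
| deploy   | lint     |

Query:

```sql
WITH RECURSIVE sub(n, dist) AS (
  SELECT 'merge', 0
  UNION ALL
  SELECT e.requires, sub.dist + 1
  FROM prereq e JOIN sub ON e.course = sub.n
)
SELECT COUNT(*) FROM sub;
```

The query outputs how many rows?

3

Base: (merge, dist=0).
Iteration 1: edges from {merge} -> (deploy, dist=1).
Iteration 2: edges from {deploy} -> (lint, dist=2).
Iteration 3: no outgoing edges from {lint}; recursion stops.
Total rows emitted: 3.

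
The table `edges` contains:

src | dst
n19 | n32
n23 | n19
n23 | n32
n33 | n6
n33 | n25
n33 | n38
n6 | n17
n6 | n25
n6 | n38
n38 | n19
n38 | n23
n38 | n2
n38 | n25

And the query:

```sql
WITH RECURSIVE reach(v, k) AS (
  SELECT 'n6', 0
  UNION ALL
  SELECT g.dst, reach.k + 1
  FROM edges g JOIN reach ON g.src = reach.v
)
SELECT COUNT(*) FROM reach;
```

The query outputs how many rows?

Base: (n6, k=0).
Iteration 1: edges from {n6} -> (n17, k=1), (n25, k=1), (n38, k=1).
Iteration 2: edges from {n17,n25,n38} -> (n19, k=2), (n2, k=2), (n23, k=2), (n25, k=2).
Iteration 3: edges from {n19,n2,n23,n25} -> (n19, k=3), (n32, k=3) x2. [UNION ALL keeps all 3 new rows, including repeats]
Iteration 4: edges from {n19,n32} -> (n32, k=4).
Iteration 5: no outgoing edges from {n32}; recursion stops.
Total rows emitted: 12.

12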